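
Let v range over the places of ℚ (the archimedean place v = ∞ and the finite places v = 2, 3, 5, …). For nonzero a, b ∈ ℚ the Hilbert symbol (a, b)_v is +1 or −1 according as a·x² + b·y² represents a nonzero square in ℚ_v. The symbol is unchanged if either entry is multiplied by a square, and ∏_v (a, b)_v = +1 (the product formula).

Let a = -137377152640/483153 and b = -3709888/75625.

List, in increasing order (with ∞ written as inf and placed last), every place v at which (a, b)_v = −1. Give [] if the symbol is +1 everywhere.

Mod squares: a ≡ -330, b ≡ -7. Check v ∈ {∞, 2, 3, 5, 7, 11, 13, 23}.
v=2: v_2(a)=7, v_2(b)=6; units ≡ 3, 1 (mod 8); ε·ε+αω+βω = 1·0+7·0+6·1 ≡ 0  ⇒  (a,b)_2 = +1.
v=∞: -330 < 0 and -7 < 0  ⇒  (a,b)_∞ = -1.
v=11: a=11^-5·(≡3), b=11^-2·(≡3) mod 11; (3|11)=+1, (3|11)=+1; (−1)^{-5·-2·5}·(+1)^-2·(+1)^-5 = +1.
v=7: a=7^4·(≡5), b=7^3·(≡5) mod 7; (5|7)=-1, (5|7)=-1; (−1)^{4·3·3}·(-1)^3·(-1)^4 = -1.
v=23: a=23^2·(≡10), b=23^0·(≡12) mod 23; (10|23)=-1, (12|23)=+1; (−1)^{2·0·11}·(-1)^0·(+1)^2 = +1.
v=5: a=5^1·(≡4), b=5^-4·(≡2) mod 5; (4|5)=+1, (2|5)=-1; (−1)^{1·-4·2}·(+1)^-4·(-1)^1 = -1.
v=3: a=3^-1·(≡1), b=3^0·(≡2) mod 3; (1|3)=+1, (2|3)=-1; (−1)^{-1·0·1}·(+1)^0·(-1)^-1 = -1.
v=13: a=13^2·(≡7), b=13^2·(≡11) mod 13; (7|13)=-1, (11|13)=-1; (−1)^{2·2·6}·(-1)^2·(-1)^2 = +1.
(-330, -7 / ℚ) ramifies at {3, 5, 7, ∞}: a division algebra.

[3, 5, 7, inf]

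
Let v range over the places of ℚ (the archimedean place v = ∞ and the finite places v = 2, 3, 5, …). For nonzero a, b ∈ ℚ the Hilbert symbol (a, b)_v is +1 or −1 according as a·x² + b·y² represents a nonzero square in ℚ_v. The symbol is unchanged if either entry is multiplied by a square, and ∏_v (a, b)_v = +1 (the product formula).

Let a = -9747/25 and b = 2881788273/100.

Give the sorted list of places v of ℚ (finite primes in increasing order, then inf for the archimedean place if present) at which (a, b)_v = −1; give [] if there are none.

[]

Mod squares: a ≡ -3, b ≡ 273. Check v ∈ {∞, 2, 3, 5, 7, 13, 19}.
v=13: a=13^0·(≡10), b=13^1·(≡11) mod 13; (10|13)=+1, (11|13)=-1; (−1)^{0·1·6}·(+1)^1·(-1)^0 = +1.
v=5: a=5^-2·(≡3), b=5^-2·(≡2) mod 5; (3|5)=-1, (2|5)=-1; (−1)^{-2·-2·2}·(-1)^-2·(-1)^-2 = +1.
v=∞: -3 < 0 and 273 > 0  ⇒  (a,b)_∞ = +1.
v=7: a=7^0·(≡1), b=7^1·(≡2) mod 7; (1|7)=+1, (2|7)=+1; (−1)^{0·1·3}·(+1)^1·(+1)^0 = +1.
v=19: a=19^2·(≡5), b=19^4·(≡7) mod 19; (5|19)=+1, (7|19)=+1; (−1)^{2·4·9}·(+1)^4·(+1)^2 = +1.
v=2: v_2(a)=0, v_2(b)=-2; units ≡ 5, 1 (mod 8); ε·ε+αω+βω = 0·0+0·0+-2·1 ≡ 0  ⇒  (a,b)_2 = +1.
v=3: a=3^3·(≡2), b=3^5·(≡1) mod 3; (2|3)=-1, (1|3)=+1; (−1)^{3·5·1}·(-1)^5·(+1)^3 = +1.
Every local symbol is +1, so the conic -3·x² + 273·y² = z² has ℚ_v-points for all v and hence a ℚ-point; (a, b / ℚ) ≅ M_2(ℚ).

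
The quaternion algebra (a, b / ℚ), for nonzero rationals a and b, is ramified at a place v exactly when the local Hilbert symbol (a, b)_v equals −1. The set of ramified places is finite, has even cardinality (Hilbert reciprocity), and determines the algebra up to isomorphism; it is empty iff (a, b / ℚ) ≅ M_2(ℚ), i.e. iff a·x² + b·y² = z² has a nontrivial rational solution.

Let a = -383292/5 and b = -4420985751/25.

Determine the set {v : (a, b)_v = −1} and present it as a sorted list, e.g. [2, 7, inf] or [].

[7, inf]

Mod squares: a ≡ -35, b ≡ -39. Check v ∈ {∞, 2, 3, 5, 7, 13}.
v=∞: -35 < 0 and -39 < 0  ⇒  (a,b)_∞ = -1.
v=2: v_2(a)=2, v_2(b)=0; units ≡ 5, 1 (mod 8); ε·ε+αω+βω = 0·0+2·0+0·1 ≡ 0  ⇒  (a,b)_2 = +1.
v=7: a=7^1·(≡1), b=7^2·(≡3) mod 7; (1|7)=+1, (3|7)=-1; (−1)^{1·2·3}·(+1)^2·(-1)^1 = -1.
v=5: a=5^-1·(≡3), b=5^-2·(≡4) mod 5; (3|5)=-1, (4|5)=+1; (−1)^{-1·-2·2}·(-1)^-2·(+1)^-1 = +1.
v=3: a=3^4·(≡1), b=3^5·(≡2) mod 3; (1|3)=+1, (2|3)=-1; (−1)^{4·5·1}·(+1)^5·(-1)^4 = +1.
v=13: a=13^2·(≡4), b=13^5·(≡12) mod 13; (4|13)=+1, (12|13)=+1; (−1)^{2·5·6}·(+1)^5·(+1)^2 = +1.
Ram(-35, -39) = {7, ∞}; no ℚ_7-point on the conic.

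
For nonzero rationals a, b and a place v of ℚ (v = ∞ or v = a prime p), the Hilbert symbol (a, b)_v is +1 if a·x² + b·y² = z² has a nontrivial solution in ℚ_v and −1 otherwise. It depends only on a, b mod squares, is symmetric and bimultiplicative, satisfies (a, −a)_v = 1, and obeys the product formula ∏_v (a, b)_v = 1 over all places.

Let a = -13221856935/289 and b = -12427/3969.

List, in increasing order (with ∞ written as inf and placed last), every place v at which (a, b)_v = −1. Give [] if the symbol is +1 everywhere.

[3, 5, 43, inf]

Mod squares: a ≡ -16215, b ≡ -43. Check v ∈ {∞, 2, 3, 5, 7, 17, 23, 43, 47}.
v=∞: -16215 < 0 and -43 < 0  ⇒  (a,b)_∞ = -1.
v=23: a=23^1·(≡8), b=23^0·(≡3) mod 23; (8|23)=+1, (3|23)=+1; (−1)^{1·0·11}·(+1)^0·(+1)^1 = +1.
v=43: a=43^2·(≡18), b=43^1·(≡34) mod 43; (18|43)=-1, (34|43)=-1; (−1)^{2·1·21}·(-1)^1·(-1)^2 = -1.
v=2: v_2(a)=0, v_2(b)=0; units ≡ 1, 5 (mod 8); ε·ε+αω+βω = 0·0+0·1+0·0 ≡ 0  ⇒  (a,b)_2 = +1.
v=47: a=47^1·(≡40), b=47^0·(≡17) mod 47; (40|47)=-1, (17|47)=+1; (−1)^{1·0·23}·(-1)^0·(+1)^1 = +1.
v=17: a=17^-2·(≡12), b=17^2·(≡1) mod 17; (12|17)=-1, (1|17)=+1; (−1)^{-2·2·8}·(-1)^2·(+1)^-2 = +1.
v=3: a=3^3·(≡1), b=3^-4·(≡2) mod 3; (1|3)=+1, (2|3)=-1; (−1)^{3·-4·1}·(+1)^-4·(-1)^3 = -1.
v=7: a=7^2·(≡4), b=7^-2·(≡3) mod 7; (4|7)=+1, (3|7)=-1; (−1)^{2·-2·3}·(+1)^-2·(-1)^2 = +1.
v=5: a=5^1·(≡2), b=5^0·(≡2) mod 5; (2|5)=-1, (2|5)=-1; (−1)^{1·0·2}·(-1)^0·(-1)^1 = -1.
(-16215, -43 / ℚ) ramifies at {3, 5, 43, ∞}: a division algebra.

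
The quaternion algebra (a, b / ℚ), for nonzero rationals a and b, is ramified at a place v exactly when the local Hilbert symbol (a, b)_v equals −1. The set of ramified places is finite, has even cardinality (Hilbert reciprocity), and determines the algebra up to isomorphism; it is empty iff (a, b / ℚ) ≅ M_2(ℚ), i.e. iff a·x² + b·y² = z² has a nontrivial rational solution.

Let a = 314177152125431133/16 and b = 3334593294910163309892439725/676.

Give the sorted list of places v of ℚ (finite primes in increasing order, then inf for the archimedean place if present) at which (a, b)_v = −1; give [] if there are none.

(a, b) ≡ (253, 1678061) mod (ℚ^×)²; places V = {2, 3, 5, 7, 11, 13, 19, 23, 31, 37, ∞}.
(a,b)_∞: sgn(253)=+, sgn(1678061)=+, so +1.
(a,b)_23: α=1, u≡21; β=2, v≡4 (mod 23); (21|23)=-1, (4|23)=+1; sign (−1)^0·-1^2·+1^1 = +1.
(a,b)_31: α=2, u≡14; β=3, v≡20 (mod 31); (14|31)=+1, (20|31)=+1; sign (−1)^0·+1^3·+1^2 = +1.
(a,b)_19: α=2, u≡7; β=3, v≡6 (mod 19); (7|19)=+1, (6|19)=+1; sign (−1)^0·+1^3·+1^2 = +1.
(a,b)_3: α=2, u≡1; β=2, v≡2 (mod 3); (1|3)=+1, (2|3)=-1; sign (−1)^0·+1^2·-1^2 = +1.
(a,b)_37: α=2, u≡31; β=3, v≡27 (mod 37); (31|37)=-1, (27|37)=+1; sign (−1)^0·-1^3·+1^2 = -1.
(a,b)_2: α=-4, β=-2; u≡5, v≡5 (mod 8); ε(u)ε(v)=0·0, αω(v)=-4·1, βω(u)=-2·1; sum ≡ 0  ⇒  +1.
(a,b)_13: α=0, u≡2; β=-2, v≡6 (mod 13); (2|13)=-1, (6|13)=-1; sign (−1)^0·-1^-2·-1^0 = +1.
(a,b)_11: α=3, u≡4; β=5, v≡3 (mod 11); (4|11)=+1, (3|11)=+1; sign (−1)^1·+1^5·+1^3 = -1.
(a,b)_7: α=4, u≡1; β=5, v≡2 (mod 7); (1|7)=+1, (2|7)=+1; sign (−1)^0·+1^5·+1^4 = +1.
(a,b)_5: α=0, u≡3; β=2, v≡4 (mod 5); (3|5)=-1, (4|5)=+1; sign (−1)^0·-1^2·+1^0 = +1.
|Ram(253, 1678061)| = 2, even; anisotropic at {11, 37}.

[11, 37]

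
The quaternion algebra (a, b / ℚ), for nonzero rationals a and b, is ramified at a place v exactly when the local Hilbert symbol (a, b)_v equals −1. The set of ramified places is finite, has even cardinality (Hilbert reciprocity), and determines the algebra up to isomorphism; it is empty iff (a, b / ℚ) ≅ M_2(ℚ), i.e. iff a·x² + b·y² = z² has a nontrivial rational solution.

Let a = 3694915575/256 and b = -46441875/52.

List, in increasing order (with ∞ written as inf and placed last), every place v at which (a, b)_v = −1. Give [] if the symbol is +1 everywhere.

[3, 31]

Mod squares: a ≡ 56823, b ≡ -965991. Check v ∈ {∞, 2, 3, 5, 13, 17, 31, 47}.
v=∞: 56823 > 0 and -965991 < 0  ⇒  (a,b)_∞ = +1.
v=31: a=31^1·(≡9), b=31^1·(≡5) mod 31; (9|31)=+1, (5|31)=+1; (−1)^{1·1·15}·(+1)^1·(+1)^1 = -1.
v=2: v_2(a)=-8, v_2(b)=-2; units ≡ 7, 1 (mod 8); ε·ε+αω+βω = 1·0+-8·0+-2·0 ≡ 0  ⇒  (a,b)_2 = +1.
v=13: a=13^1·(≡4), b=13^-1·(≡10) mod 13; (4|13)=+1, (10|13)=+1; (−1)^{1·-1·6}·(+1)^-1·(+1)^1 = +1.
v=47: a=47^1·(≡12), b=47^1·(≡10) mod 47; (12|47)=+1, (10|47)=-1; (−1)^{1·1·23}·(+1)^1·(-1)^1 = +1.
v=17: a=17^2·(≡2), b=17^1·(≡8) mod 17; (2|17)=+1, (8|17)=+1; (−1)^{2·1·8}·(+1)^1·(+1)^2 = +1.
v=3: a=3^3·(≡2), b=3^1·(≡2) mod 3; (2|3)=-1, (2|3)=-1; (−1)^{3·1·1}·(-1)^1·(-1)^3 = -1.
v=5: a=5^2·(≡3), b=5^4·(≡4) mod 5; (3|5)=-1, (4|5)=+1; (−1)^{2·4·2}·(-1)^4·(+1)^2 = +1.
Ram(56823, -965991) = {3, 31}; no ℚ_3-point on the conic.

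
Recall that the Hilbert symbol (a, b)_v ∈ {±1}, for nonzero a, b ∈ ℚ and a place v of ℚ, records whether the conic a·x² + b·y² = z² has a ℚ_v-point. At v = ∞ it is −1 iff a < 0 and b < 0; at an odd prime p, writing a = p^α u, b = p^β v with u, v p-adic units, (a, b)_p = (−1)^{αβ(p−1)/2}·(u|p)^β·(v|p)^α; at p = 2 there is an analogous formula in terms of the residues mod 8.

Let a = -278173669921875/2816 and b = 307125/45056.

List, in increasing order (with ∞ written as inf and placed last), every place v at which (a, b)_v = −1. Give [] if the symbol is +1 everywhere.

[2, 5, 11, 13]

(a, b) ≡ (-2145, 15015) mod (ℚ^×)²; places V = {2, 3, 5, 7, 11, 13, ∞}.
(a,b)_7: α=4, u≡4; β=1, v≡5 (mod 7); (4|7)=+1, (5|7)=-1; sign (−1)^0·+1^1·-1^4 = +1.
(a,b)_5: α=9, u≡1; β=3, v≡2 (mod 5); (1|5)=+1, (2|5)=-1; sign (−1)^0·+1^3·-1^9 = -1.
(a,b)_2: α=-8, β=-12; u≡7, v≡7 (mod 8); ε(u)ε(v)=1·1, αω(v)=-8·0, βω(u)=-12·0; sum ≡ 1  ⇒  -1.
(a,b)_11: α=-1, u≡3; β=-1, v≡4 (mod 11); (3|11)=+1, (4|11)=+1; sign (−1)^1·+1^-1·+1^-1 = -1.
(a,b)_3: α=3, u≡2; β=3, v≡1 (mod 3); (2|3)=-1, (1|3)=+1; sign (−1)^1·-1^3·+1^3 = +1.
(a,b)_∞: sgn(-2145)=−, sgn(15015)=+, so +1.
(a,b)_13: α=3, u≡9; β=1, v≡11 (mod 13); (9|13)=+1, (11|13)=-1; sign (−1)^0·+1^1·-1^3 = -1.
(-2145, 15015 / ℚ) ramifies at {2, 5, 11, 13}: a division algebra.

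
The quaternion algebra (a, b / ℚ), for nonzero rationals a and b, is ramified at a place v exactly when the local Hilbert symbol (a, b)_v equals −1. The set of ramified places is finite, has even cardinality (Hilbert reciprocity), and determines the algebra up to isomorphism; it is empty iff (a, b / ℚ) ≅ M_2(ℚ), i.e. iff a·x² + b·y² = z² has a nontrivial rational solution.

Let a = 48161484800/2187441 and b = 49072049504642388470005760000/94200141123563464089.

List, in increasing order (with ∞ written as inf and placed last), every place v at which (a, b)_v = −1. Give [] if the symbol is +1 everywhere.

[2, 23]

(a, b) ≡ (23, 299) mod (ℚ^×)²; places V = {2, 3, 5, 7, 11, 13, 17, 19, 23, 29, ∞}.
(a,b)_19: α=0, u≡1; β=2, v≡13 (mod 19); (1|19)=+1, (13|19)=-1; sign (−1)^0·+1^2·-1^0 = +1.
(a,b)_29: α=-2, u≡22; β=-6, v≡25 (mod 29); (22|29)=+1, (25|29)=+1; sign (−1)^0·+1^-6·+1^-2 = +1.
(a,b)_7: α=0, u≡4; β=2, v≡6 (mod 7); (4|7)=+1, (6|7)=-1; sign (−1)^0·+1^2·-1^0 = +1.
(a,b)_11: α=2, u≡5; β=4, v≡7 (mod 11); (5|11)=+1, (7|11)=-1; sign (−1)^0·+1^4·-1^2 = +1.
(a,b)_∞: sgn(23)=+, sgn(299)=+, so +1.
(a,b)_3: α=-2, u≡2; β=-8, v≡2 (mod 3); (2|3)=-1, (2|3)=-1; sign (−1)^0·-1^-8·-1^-2 = +1.
(a,b)_2: α=12, β=26; u≡7, v≡3 (mod 8); ε(u)ε(v)=1·1, αω(v)=12·1, βω(u)=26·0; sum ≡ 1  ⇒  -1.
(a,b)_23: α=1, u≡18; β=3, v≡6 (mod 23); (18|23)=+1, (6|23)=+1; sign (−1)^1·+1^3·+1^1 = -1.
(a,b)_13: α=2, u≡10; β=5, v≡1 (mod 13); (10|13)=+1, (1|13)=+1; sign (−1)^0·+1^5·+1^2 = +1.
(a,b)_5: α=2, u≡2; β=4, v≡4 (mod 5); (2|5)=-1, (4|5)=+1; sign (−1)^0·-1^4·+1^2 = +1.
(a,b)_17: α=-2, u≡7; β=-6, v≡14 (mod 17); (7|17)=-1, (14|17)=-1; sign (−1)^0·-1^-6·-1^-2 = +1.
(23, 299 / ℚ) ramifies at {2, 23}: a division algebra.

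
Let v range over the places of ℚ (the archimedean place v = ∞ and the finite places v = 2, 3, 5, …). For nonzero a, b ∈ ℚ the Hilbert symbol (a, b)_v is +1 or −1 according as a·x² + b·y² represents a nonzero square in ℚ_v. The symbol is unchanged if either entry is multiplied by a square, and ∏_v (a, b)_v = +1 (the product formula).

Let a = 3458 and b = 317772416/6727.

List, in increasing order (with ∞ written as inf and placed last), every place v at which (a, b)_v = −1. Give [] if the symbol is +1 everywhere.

[2, 13]

Mod squares: a ≡ 3458, b ≡ 182. Check v ∈ {∞, 2, 7, 13, 19, 23, 31}.
v=31: a=31^0·(≡17), b=31^-2·(≡27) mod 31; (17|31)=-1, (27|31)=-1; (−1)^{0·-2·15}·(-1)^-2·(-1)^0 = +1.
v=13: a=13^1·(≡6), b=13^1·(≡9) mod 13; (6|13)=-1, (9|13)=+1; (−1)^{1·1·6}·(-1)^1·(+1)^1 = -1.
v=2: v_2(a)=1, v_2(b)=7; units ≡ 1, 3 (mod 8); ε·ε+αω+βω = 0·1+1·1+7·0 ≡ 1  ⇒  (a,b)_2 = -1.
v=23: a=23^0·(≡8), b=23^2·(≡20) mod 23; (8|23)=+1, (20|23)=-1; (−1)^{0·2·11}·(+1)^2·(-1)^0 = +1.
v=∞: 3458 > 0 and 182 > 0  ⇒  (a,b)_∞ = +1.
v=19: a=19^1·(≡11), b=19^2·(≡5) mod 19; (11|19)=+1, (5|19)=+1; (−1)^{1·2·9}·(+1)^2·(+1)^1 = +1.
v=7: a=7^1·(≡4), b=7^-1·(≡5) mod 7; (4|7)=+1, (5|7)=-1; (−1)^{1·-1·3}·(+1)^-1·(-1)^1 = +1.
(3458, 182 / ℚ) ramifies at {2, 13}: a division algebra.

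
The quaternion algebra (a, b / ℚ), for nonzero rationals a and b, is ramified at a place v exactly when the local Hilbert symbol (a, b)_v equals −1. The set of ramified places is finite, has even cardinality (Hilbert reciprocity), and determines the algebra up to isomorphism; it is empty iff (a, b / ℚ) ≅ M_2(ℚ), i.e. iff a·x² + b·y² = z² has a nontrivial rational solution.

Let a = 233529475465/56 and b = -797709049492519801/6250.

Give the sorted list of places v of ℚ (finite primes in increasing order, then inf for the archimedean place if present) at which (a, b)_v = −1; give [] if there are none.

(a, b) ≡ (37310, -31750810) mod (ℚ^×)²; places V = {2, 5, 7, 11, 13, 19, 23, 31, 37, 41, ∞}.
(a,b)_19: α=0, u≡10; β=2, v≡12 (mod 19); (10|19)=-1, (12|19)=-1; sign (−1)^0·-1^2·-1^0 = +1.
(a,b)_7: α=-1, u≡6; β=1, v≡1 (mod 7); (6|7)=-1, (1|7)=+1; sign (−1)^1·-1^1·+1^-1 = +1.
(a,b)_∞: sgn(37310)=+, sgn(-31750810)=−, so +1.
(a,b)_41: α=1, u≡8; β=1, v≡37 (mod 41); (8|41)=+1, (37|41)=+1; sign (−1)^0·+1^1·+1^1 = +1.
(a,b)_23: α=2, u≡6; β=3, v≡1 (mod 23); (6|23)=+1, (1|23)=+1; sign (−1)^0·+1^3·+1^2 = +1.
(a,b)_11: α=2, u≡4; β=0, v≡6 (mod 11); (4|11)=+1, (6|11)=-1; sign (−1)^0·+1^0·-1^2 = +1.
(a,b)_13: α=1, u≡9; β=1, v≡8 (mod 13); (9|13)=+1, (8|13)=-1; sign (−1)^0·+1^1·-1^1 = -1.
(a,b)_5: α=1, u≡3; β=-5, v≡2 (mod 5); (3|5)=-1, (2|5)=-1; sign (−1)^0·-1^-5·-1^1 = +1.
(a,b)_31: α=0, u≡26; β=2, v≡4 (mod 31); (26|31)=-1, (4|31)=+1; sign (−1)^0·-1^2·+1^0 = +1.
(a,b)_37: α=2, u≡35; β=3, v≡34 (mod 37); (35|37)=-1, (34|37)=+1; sign (−1)^0·-1^3·+1^2 = -1.
(a,b)_2: α=-3, β=-1; u≡7, v≡3 (mod 8); ε(u)ε(v)=1·1, αω(v)=-3·1, βω(u)=-1·0; sum ≡ 0  ⇒  +1.
Ram(37310, -31750810) = {13, 37}; no ℚ_13-point on the conic.

[13, 37]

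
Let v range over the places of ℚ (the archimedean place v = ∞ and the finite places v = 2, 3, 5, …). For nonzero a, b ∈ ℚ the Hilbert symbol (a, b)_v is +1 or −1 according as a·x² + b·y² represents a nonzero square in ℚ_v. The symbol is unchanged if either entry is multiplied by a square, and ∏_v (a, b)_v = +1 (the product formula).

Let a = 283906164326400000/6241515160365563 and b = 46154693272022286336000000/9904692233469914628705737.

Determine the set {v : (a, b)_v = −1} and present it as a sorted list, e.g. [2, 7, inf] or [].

(a, b) ≡ (35530, 187) mod (ℚ^×)²; places V = {2, 3, 5, 7, 11, 13, 17, 19, 37, ∞}.
(a,b)_5: α=5, u≡1; β=6, v≡2 (mod 5); (1|5)=+1, (2|5)=-1; sign (−1)^0·+1^6·-1^5 = -1.
(a,b)_2: α=19, β=32; u≡5, v≡3 (mod 8); ε(u)ε(v)=0·1, αω(v)=19·1, βω(u)=32·1; sum ≡ 1  ⇒  -1.
(a,b)_19: α=-3, u≡15; β=-6, v≡16 (mod 19); (15|19)=-1, (16|19)=+1; sign (−1)^0·-1^-6·+1^-3 = +1.
(a,b)_17: α=-1, u≡1; β=-1, v≡3 (mod 17); (1|17)=+1, (3|17)=-1; sign (−1)^0·+1^-1·-1^-1 = -1.
(a,b)_13: α=-4, u≡12; β=-6, v≡2 (mod 13); (12|13)=+1, (2|13)=-1; sign (−1)^0·+1^-6·-1^-4 = +1.
(a,b)_37: α=-4, u≡33; β=-6, v≡20 (mod 37); (33|37)=+1, (20|37)=-1; sign (−1)^0·+1^-6·-1^-4 = +1.
(a,b)_11: α=1, u≡2; β=1, v≡6 (mod 11); (2|11)=-1, (6|11)=-1; sign (−1)^1·-1^1·-1^1 = -1.
(a,b)_3: α=8, u≡1; β=12, v≡1 (mod 3); (1|3)=+1, (1|3)=+1; sign (−1)^0·+1^12·+1^8 = +1.
(a,b)_∞: sgn(35530)=+, sgn(187)=+, so +1.
(a,b)_7: α=4, u≡6; β=6, v≡3 (mod 7); (6|7)=-1, (3|7)=-1; sign (−1)^0·-1^6·-1^4 = +1.
|Ram(35530, 187)| = 4, even; anisotropic at {2, 5, 11, 17}.

[2, 5, 11, 17]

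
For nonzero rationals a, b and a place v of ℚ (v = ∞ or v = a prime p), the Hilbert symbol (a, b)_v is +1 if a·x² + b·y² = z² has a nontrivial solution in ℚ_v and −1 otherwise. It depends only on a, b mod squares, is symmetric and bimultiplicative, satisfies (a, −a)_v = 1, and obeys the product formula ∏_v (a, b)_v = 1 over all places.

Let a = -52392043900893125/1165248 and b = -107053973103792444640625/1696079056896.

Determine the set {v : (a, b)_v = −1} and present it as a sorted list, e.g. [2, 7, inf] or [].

Mod squares: a ≡ -1148147, b ≡ -4433. Check v ∈ {∞, 2, 3, 5, 7, 11, 13, 17, 19, 31, 37, 47}.
v=19: a=19^0·(≡17), b=19^-2·(≡15) mod 19; (17|19)=+1, (15|19)=-1; (−1)^{0·-2·9}·(+1)^-2·(-1)^0 = +1.
v=37: a=37^3·(≡36), b=37^4·(≡10) mod 37; (36|37)=+1, (10|37)=+1; (−1)^{3·4·18}·(+1)^4·(+1)^3 = +1.
v=5: a=5^4·(≡2), b=5^6·(≡3) mod 5; (2|5)=-1, (3|5)=-1; (−1)^{4·6·2}·(-1)^6·(-1)^4 = +1.
v=47: a=47^2·(≡36), b=47^4·(≡34) mod 47; (36|47)=+1, (34|47)=+1; (−1)^{2·4·23}·(+1)^4·(+1)^2 = +1.
v=17: a=17^-2·(≡9), b=17^-2·(≡16) mod 17; (9|17)=+1, (16|17)=+1; (−1)^{-2·-2·8}·(+1)^-2·(+1)^-2 = +1.
v=11: a=11^1·(≡10), b=11^1·(≡9) mod 11; (10|11)=-1, (9|11)=+1; (−1)^{1·1·5}·(-1)^1·(+1)^1 = +1.
v=∞: -1148147 < 0 and -4433 < 0  ⇒  (a,b)_∞ = -1.
v=3: a=3^-2·(≡1), b=3^-4·(≡1) mod 3; (1|3)=+1, (1|3)=+1; (−1)^{-2·-4·1}·(+1)^-4·(+1)^-2 = +1.
v=7: a=7^-1·(≡3), b=7^-2·(≡5) mod 7; (3|7)=-1, (5|7)=-1; (−1)^{-1·-2·3}·(-1)^-2·(-1)^-1 = -1.
v=31: a=31^1·(≡5), b=31^1·(≡26) mod 31; (5|31)=+1, (26|31)=-1; (−1)^{1·1·15}·(+1)^1·(-1)^1 = +1.
v=2: v_2(a)=-6, v_2(b)=-12; units ≡ 5, 7 (mod 8); ε·ε+αω+βω = 0·1+-6·0+-12·1 ≡ 0  ⇒  (a,b)_2 = +1.
v=13: a=13^3·(≡9), b=13^3·(≡3) mod 13; (9|13)=+1, (3|13)=+1; (−1)^{3·3·6}·(+1)^3·(+1)^3 = +1.
|Ram(-1148147, -4433)| = 2, even; anisotropic at {7, ∞}.

[7, inf]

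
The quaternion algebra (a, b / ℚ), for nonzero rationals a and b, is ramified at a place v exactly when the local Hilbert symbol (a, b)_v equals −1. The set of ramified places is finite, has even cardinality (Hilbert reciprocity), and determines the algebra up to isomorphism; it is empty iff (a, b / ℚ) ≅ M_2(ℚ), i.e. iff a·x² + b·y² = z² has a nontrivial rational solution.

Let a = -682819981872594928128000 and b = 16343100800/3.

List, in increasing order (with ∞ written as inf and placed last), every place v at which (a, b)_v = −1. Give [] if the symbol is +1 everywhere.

[2, 3, 13, 23, 29, 31]

Mod squares: a ≡ -28405, b ≡ 30643314. Check v ∈ {∞, 2, 3, 5, 13, 19, 23, 29, 31}.
v=23: a=23^3·(≡17), b=23^1·(≡11) mod 23; (17|23)=-1, (11|23)=-1; (−1)^{3·1·11}·(-1)^1·(-1)^3 = -1.
v=19: a=19^3·(≡1), b=19^1·(≡15) mod 19; (1|19)=+1, (15|19)=-1; (−1)^{3·1·9}·(+1)^1·(-1)^3 = +1.
v=3: a=3^2·(≡2), b=3^-1·(≡2) mod 3; (2|3)=-1, (2|3)=-1; (−1)^{2·-1·1}·(-1)^-1·(-1)^2 = -1.
v=2: v_2(a)=12, v_2(b)=7; units ≡ 3, 1 (mod 8); ε·ε+αω+βω = 1·0+12·0+7·1 ≡ 1  ⇒  (a,b)_2 = -1.
v=31: a=31^2·(≡21), b=31^1·(≡4) mod 31; (21|31)=-1, (4|31)=+1; (−1)^{2·1·15}·(-1)^1·(+1)^2 = -1.
v=13: a=13^3·(≡3), b=13^1·(≡2) mod 13; (3|13)=+1, (2|13)=-1; (−1)^{3·1·6}·(+1)^1·(-1)^3 = -1.
v=5: a=5^3·(≡1), b=5^2·(≡4) mod 5; (1|5)=+1, (4|5)=+1; (−1)^{3·2·2}·(+1)^2·(+1)^3 = +1.
v=29: a=29^2·(≡17), b=29^1·(≡9) mod 29; (17|29)=-1, (9|29)=+1; (−1)^{2·1·14}·(-1)^1·(+1)^2 = -1.
v=∞: -28405 < 0 and 30643314 > 0  ⇒  (a,b)_∞ = +1.
|Ram(-28405, 30643314)| = 6, even; anisotropic at {2, 3, 13, 23, 29, 31}.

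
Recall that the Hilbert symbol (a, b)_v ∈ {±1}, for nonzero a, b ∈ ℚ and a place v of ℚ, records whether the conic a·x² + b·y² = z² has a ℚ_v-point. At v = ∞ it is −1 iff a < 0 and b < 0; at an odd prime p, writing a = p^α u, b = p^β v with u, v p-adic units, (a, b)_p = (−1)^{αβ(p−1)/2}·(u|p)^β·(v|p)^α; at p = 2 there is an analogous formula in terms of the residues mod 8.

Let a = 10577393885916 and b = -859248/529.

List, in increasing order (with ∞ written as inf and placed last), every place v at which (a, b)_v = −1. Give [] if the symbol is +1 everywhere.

Mod squares: a ≡ 8402199, b ≡ -663. Check v ∈ {∞, 2, 3, 11, 13, 17, 19, 23, 29}.
v=2: v_2(a)=2, v_2(b)=4; units ≡ 7, 1 (mod 8); ε·ε+αω+βω = 1·0+2·0+4·0 ≡ 0  ⇒  (a,b)_2 = +1.
v=11: a=11^2·(≡5), b=11^0·(≡6) mod 11; (5|11)=+1, (6|11)=-1; (−1)^{2·0·5}·(+1)^0·(-1)^2 = +1.
v=∞: 8402199 > 0 and -663 < 0  ⇒  (a,b)_∞ = +1.
v=13: a=13^1·(≡6), b=13^1·(≡1) mod 13; (6|13)=-1, (1|13)=+1; (−1)^{1·1·6}·(-1)^1·(+1)^1 = -1.
v=23: a=23^1·(≡8), b=23^-2·(≡9) mod 23; (8|23)=+1, (9|23)=+1; (−1)^{1·-2·11}·(+1)^-2·(+1)^1 = +1.
v=29: a=29^1·(≡19), b=29^0·(≡28) mod 29; (19|29)=-1, (28|29)=+1; (−1)^{1·0·14}·(-1)^0·(+1)^1 = +1.
v=17: a=17^3·(≡7), b=17^1·(≡7) mod 17; (7|17)=-1, (7|17)=-1; (−1)^{3·1·8}·(-1)^1·(-1)^3 = +1.
v=19: a=19^1·(≡15), b=19^0·(≡10) mod 19; (15|19)=-1, (10|19)=-1; (−1)^{1·0·9}·(-1)^0·(-1)^1 = -1.
v=3: a=3^3·(≡2), b=3^5·(≡1) mod 3; (2|3)=-1, (1|3)=+1; (−1)^{3·5·1}·(-1)^5·(+1)^3 = +1.
|Ram(8402199, -663)| = 2, even; anisotropic at {13, 19}.

[13, 19]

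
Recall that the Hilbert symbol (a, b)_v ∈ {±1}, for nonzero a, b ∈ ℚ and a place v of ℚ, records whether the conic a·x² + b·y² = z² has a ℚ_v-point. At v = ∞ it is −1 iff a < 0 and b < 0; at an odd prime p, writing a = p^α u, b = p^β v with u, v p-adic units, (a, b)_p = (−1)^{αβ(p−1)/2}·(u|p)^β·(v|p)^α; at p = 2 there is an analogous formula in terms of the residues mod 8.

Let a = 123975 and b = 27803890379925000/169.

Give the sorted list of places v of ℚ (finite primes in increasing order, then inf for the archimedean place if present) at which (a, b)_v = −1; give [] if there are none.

[17, 31]

Mod squares: a ≡ 551, b ≡ 57970. Check v ∈ {∞, 2, 3, 5, 11, 13, 17, 19, 29, 31}.
v=11: a=11^0·(≡5), b=11^1·(≡3) mod 11; (5|11)=+1, (3|11)=+1; (−1)^{0·1·5}·(+1)^1·(+1)^0 = +1.
v=29: a=29^1·(≡12), b=29^0·(≡6) mod 29; (12|29)=-1, (6|29)=+1; (−1)^{1·0·14}·(-1)^0·(+1)^1 = +1.
v=5: a=5^2·(≡4), b=5^5·(≡4) mod 5; (4|5)=+1, (4|5)=+1; (−1)^{2·5·2}·(+1)^5·(+1)^2 = +1.
v=2: v_2(a)=0, v_2(b)=3; units ≡ 7, 1 (mod 8); ε·ε+αω+βω = 1·0+0·0+3·0 ≡ 0  ⇒  (a,b)_2 = +1.
v=∞: 551 > 0 and 57970 > 0  ⇒  (a,b)_∞ = +1.
v=13: a=13^0·(≡7), b=13^-2·(≡3) mod 13; (7|13)=-1, (3|13)=+1; (−1)^{0·-2·6}·(-1)^-2·(+1)^0 = +1.
v=19: a=19^1·(≡8), b=19^2·(≡6) mod 19; (8|19)=-1, (6|19)=+1; (−1)^{1·2·9}·(-1)^2·(+1)^1 = +1.
v=3: a=3^2·(≡2), b=3^12·(≡1) mod 3; (2|3)=-1, (1|3)=+1; (−1)^{2·12·1}·(-1)^12·(+1)^2 = +1.
v=17: a=17^0·(≡11), b=17^1·(≡10) mod 17; (11|17)=-1, (10|17)=-1; (−1)^{0·1·8}·(-1)^1·(-1)^0 = -1.
v=31: a=31^0·(≡6), b=31^1·(≡5) mod 31; (6|31)=-1, (5|31)=+1; (−1)^{0·1·15}·(-1)^1·(+1)^0 = -1.
Ram(551, 57970) = {17, 31}; no ℚ_17-point on the conic.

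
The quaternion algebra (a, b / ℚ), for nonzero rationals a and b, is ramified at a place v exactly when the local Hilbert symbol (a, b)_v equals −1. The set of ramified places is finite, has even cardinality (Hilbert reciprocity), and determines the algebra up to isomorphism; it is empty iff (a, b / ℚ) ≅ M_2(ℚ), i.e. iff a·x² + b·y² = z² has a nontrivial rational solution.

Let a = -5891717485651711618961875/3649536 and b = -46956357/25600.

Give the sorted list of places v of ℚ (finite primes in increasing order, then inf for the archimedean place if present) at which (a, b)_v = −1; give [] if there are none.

Mod squares: a ≡ -13409, b ≡ -2173. Check v ∈ {∞, 2, 3, 5, 7, 11, 13, 23, 41, 53}.
v=5: a=5^4·(≡1), b=5^-2·(≡2) mod 5; (1|5)=+1, (2|5)=-1; (−1)^{4·-2·2}·(+1)^-2·(-1)^4 = +1.
v=11: a=11^-1·(≡10), b=11^0·(≡1) mod 11; (10|11)=-1, (1|11)=+1; (−1)^{-1·0·5}·(-1)^0·(+1)^-1 = +1.
v=13: a=13^2·(≡2), b=13^0·(≡11) mod 13; (2|13)=-1, (11|13)=-1; (−1)^{2·0·6}·(-1)^0·(-1)^2 = +1.
v=53: a=53^3·(≡23), b=53^1·(≡32) mod 53; (23|53)=-1, (32|53)=-1; (−1)^{3·1·26}·(-1)^1·(-1)^3 = +1.
v=23: a=23^1·(≡20), b=23^0·(≡6) mod 23; (20|23)=-1, (6|23)=+1; (−1)^{1·0·11}·(-1)^0·(+1)^1 = +1.
v=3: a=3^-4·(≡1), b=3^2·(≡2) mod 3; (1|3)=+1, (2|3)=-1; (−1)^{-4·2·1}·(+1)^2·(-1)^-4 = +1.
v=7: a=7^8·(≡5), b=7^4·(≡1) mod 7; (5|7)=-1, (1|7)=+1; (−1)^{8·4·3}·(-1)^4·(+1)^8 = +1.
v=41: a=41^4·(≡16), b=41^1·(≡19) mod 41; (16|41)=+1, (19|41)=-1; (−1)^{4·1·20}·(+1)^1·(-1)^4 = +1.
v=∞: -13409 < 0 and -2173 < 0  ⇒  (a,b)_∞ = -1.
v=2: v_2(a)=-12, v_2(b)=-10; units ≡ 7, 3 (mod 8); ε·ε+αω+βω = 1·1+-12·1+-10·0 ≡ 1  ⇒  (a,b)_2 = -1.
|Ram(-13409, -2173)| = 2, even; anisotropic at {2, ∞}.

[2, inf]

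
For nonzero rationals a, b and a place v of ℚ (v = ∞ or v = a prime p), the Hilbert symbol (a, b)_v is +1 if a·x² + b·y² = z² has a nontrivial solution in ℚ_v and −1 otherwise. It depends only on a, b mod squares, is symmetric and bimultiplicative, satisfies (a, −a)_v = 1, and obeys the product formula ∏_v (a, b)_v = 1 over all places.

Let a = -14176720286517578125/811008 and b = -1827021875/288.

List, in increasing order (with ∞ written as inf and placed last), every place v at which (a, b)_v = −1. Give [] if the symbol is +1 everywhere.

[2, 7, 11, inf]

Mod squares: a ≡ -1870, b ≡ -70. Check v ∈ {∞, 2, 3, 5, 7, 11, 17, 19}.
v=11: a=11^-1·(≡10), b=11^0·(≡7) mod 11; (10|11)=-1, (7|11)=-1; (−1)^{-1·0·5}·(-1)^0·(-1)^-1 = -1.
v=7: a=7^2·(≡6), b=7^1·(≡2) mod 7; (6|7)=-1, (2|7)=+1; (−1)^{2·1·3}·(-1)^1·(+1)^2 = -1.
v=19: a=19^2·(≡16), b=19^0·(≡6) mod 19; (16|19)=+1, (6|19)=+1; (−1)^{2·0·9}·(+1)^0·(+1)^2 = +1.
v=2: v_2(a)=-13, v_2(b)=-5; units ≡ 1, 5 (mod 8); ε·ε+αω+βω = 0·0+-13·1+-5·0 ≡ 1  ⇒  (a,b)_2 = -1.
v=17: a=17^7·(≡16), b=17^4·(≡13) mod 17; (16|17)=+1, (13|17)=+1; (−1)^{7·4·8}·(+1)^4·(+1)^7 = +1.
v=5: a=5^9·(≡1), b=5^5·(≡1) mod 5; (1|5)=+1, (1|5)=+1; (−1)^{9·5·2}·(+1)^5·(+1)^9 = +1.
v=3: a=3^-2·(≡2), b=3^-2·(≡2) mod 3; (2|3)=-1, (2|3)=-1; (−1)^{-2·-2·1}·(-1)^-2·(-1)^-2 = +1.
v=∞: -1870 < 0 and -70 < 0  ⇒  (a,b)_∞ = -1.
|Ram(-1870, -70)| = 4, even; anisotropic at {2, 7, 11, ∞}.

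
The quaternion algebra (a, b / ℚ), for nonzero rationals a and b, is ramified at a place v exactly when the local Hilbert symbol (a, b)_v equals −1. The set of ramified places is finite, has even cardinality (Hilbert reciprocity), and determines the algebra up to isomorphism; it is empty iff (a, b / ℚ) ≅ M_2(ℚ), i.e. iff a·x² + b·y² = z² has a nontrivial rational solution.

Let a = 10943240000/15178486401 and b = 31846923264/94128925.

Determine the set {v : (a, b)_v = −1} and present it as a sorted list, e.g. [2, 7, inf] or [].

[3, 19]

(a, b) ≡ (2261, 1443) mod (ℚ^×)²; places V = {2, 3, 5, 7, 11, 13, 17, 19, 29, 37, 47, ∞}.
(a,b)_2: α=6, β=10; u≡5, v≡3 (mod 8); ε(u)ε(v)=0·1, αω(v)=6·1, βω(u)=10·1; sum ≡ 0  ⇒  +1.
(a,b)_47: α=0, u≡33; β=2, v≡29 (mod 47); (33|47)=-1, (29|47)=-1; sign (−1)^0·-1^2·-1^0 = +1.
(a,b)_19: α=1, u≡7; β=2, v≡10 (mod 19); (7|19)=+1, (10|19)=-1; sign (−1)^0·+1^2·-1^1 = -1.
(a,b)_29: α=0, u≡22; β=-2, v≡16 (mod 29); (22|29)=+1, (16|29)=+1; sign (−1)^0·+1^-2·+1^0 = +1.
(a,b)_11: α=2, u≡2; β=-2, v≡7 (mod 11); (2|11)=-1, (7|11)=-1; sign (−1)^0·-1^-2·-1^2 = +1.
(a,b)_∞: sgn(2261)=+, sgn(1443)=+, so +1.
(a,b)_5: α=4, u≡4; β=-2, v≡2 (mod 5); (4|5)=+1, (2|5)=-1; sign (−1)^0·+1^-2·-1^4 = +1.
(a,b)_3: α=-12, u≡2; β=1, v≡1 (mod 3); (2|3)=-1, (1|3)=+1; sign (−1)^0·-1^1·+1^-12 = -1.
(a,b)_7: α=1, u≡4; β=0, v≡1 (mod 7); (4|7)=+1, (1|7)=+1; sign (−1)^0·+1^0·+1^1 = +1.
(a,b)_37: α=0, u≡33; β=-1, v≡18 (mod 37); (33|37)=+1, (18|37)=-1; sign (−1)^0·+1^-1·-1^0 = +1.
(a,b)_13: α=-4, u≡4; β=1, v≡11 (mod 13); (4|13)=+1, (11|13)=-1; sign (−1)^0·+1^1·-1^-4 = +1.
(a,b)_17: α=1, u≡10; β=0, v≡9 (mod 17); (10|17)=-1, (9|17)=+1; sign (−1)^0·-1^0·+1^1 = +1.
(2261, 1443 / ℚ) ramifies at {3, 19}: a division algebra.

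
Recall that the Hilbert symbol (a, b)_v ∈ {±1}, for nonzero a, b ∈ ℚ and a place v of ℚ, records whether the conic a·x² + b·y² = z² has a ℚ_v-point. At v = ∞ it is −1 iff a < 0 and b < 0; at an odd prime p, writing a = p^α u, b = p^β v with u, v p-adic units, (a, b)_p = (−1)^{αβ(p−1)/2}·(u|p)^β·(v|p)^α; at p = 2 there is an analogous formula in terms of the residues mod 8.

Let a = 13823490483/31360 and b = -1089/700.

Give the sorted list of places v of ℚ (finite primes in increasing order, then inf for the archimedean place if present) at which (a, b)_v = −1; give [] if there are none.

Mod squares: a ≡ 30, b ≡ -7. Check v ∈ {∞, 2, 3, 5, 7, 11, 17}.
v=11: a=11^6·(≡7), b=11^2·(≡5) mod 11; (7|11)=-1, (5|11)=+1; (−1)^{6·2·5}·(-1)^2·(+1)^6 = +1.
v=2: v_2(a)=-7, v_2(b)=-2; units ≡ 7, 1 (mod 8); ε·ε+αω+βω = 1·0+-7·0+-2·0 ≡ 0  ⇒  (a,b)_2 = +1.
v=17: a=17^2·(≡1), b=17^0·(≡11) mod 17; (1|17)=+1, (11|17)=-1; (−1)^{2·0·8}·(+1)^0·(-1)^2 = +1.
v=7: a=7^-2·(≡4), b=7^-1·(≡5) mod 7; (4|7)=+1, (5|7)=-1; (−1)^{-2·-1·3}·(+1)^-1·(-1)^-2 = +1.
v=∞: 30 > 0 and -7 < 0  ⇒  (a,b)_∞ = +1.
v=5: a=5^-1·(≡4), b=5^-2·(≡2) mod 5; (4|5)=+1, (2|5)=-1; (−1)^{-1·-2·2}·(+1)^-2·(-1)^-1 = -1.
v=3: a=3^3·(≡1), b=3^2·(≡2) mod 3; (1|3)=+1, (2|3)=-1; (−1)^{3·2·1}·(+1)^2·(-1)^3 = -1.
(30, -7 / ℚ) ramifies at {3, 5}: a division algebra.

[3, 5]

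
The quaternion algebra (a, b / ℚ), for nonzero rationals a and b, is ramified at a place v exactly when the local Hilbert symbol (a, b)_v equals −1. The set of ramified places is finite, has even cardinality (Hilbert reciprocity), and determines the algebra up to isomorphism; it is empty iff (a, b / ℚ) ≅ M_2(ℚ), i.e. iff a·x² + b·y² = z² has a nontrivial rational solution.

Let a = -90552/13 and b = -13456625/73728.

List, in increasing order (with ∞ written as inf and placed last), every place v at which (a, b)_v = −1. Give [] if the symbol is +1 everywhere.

[2, 3, 7, 11, 13, inf]

Mod squares: a ≡ -6006, b ≡ -130. Check v ∈ {∞, 2, 3, 5, 7, 11, 13}.
v=2: v_2(a)=3, v_2(b)=-13; units ≡ 5, 7 (mod 8); ε·ε+αω+βω = 0·1+3·0+-13·1 ≡ 1  ⇒  (a,b)_2 = -1.
v=11: a=11^1·(≡9), b=11^0·(≡10) mod 11; (9|11)=+1, (10|11)=-1; (−1)^{1·0·5}·(+1)^0·(-1)^1 = -1.
v=13: a=13^-1·(≡6), b=13^3·(≡10) mod 13; (6|13)=-1, (10|13)=+1; (−1)^{-1·3·6}·(-1)^3·(+1)^-1 = -1.
v=7: a=7^3·(≡5), b=7^2·(≡5) mod 7; (5|7)=-1, (5|7)=-1; (−1)^{3·2·3}·(-1)^2·(-1)^3 = -1.
v=∞: -6006 < 0 and -130 < 0  ⇒  (a,b)_∞ = -1.
v=5: a=5^0·(≡1), b=5^3·(≡4) mod 5; (1|5)=+1, (4|5)=+1; (−1)^{0·3·2}·(+1)^3·(+1)^0 = +1.
v=3: a=3^1·(≡2), b=3^-2·(≡2) mod 3; (2|3)=-1, (2|3)=-1; (−1)^{1·-2·1}·(-1)^-2·(-1)^1 = -1.
Ram(-6006, -130) = {2, 3, 7, 11, 13, ∞}; no ℚ_2-point on the conic.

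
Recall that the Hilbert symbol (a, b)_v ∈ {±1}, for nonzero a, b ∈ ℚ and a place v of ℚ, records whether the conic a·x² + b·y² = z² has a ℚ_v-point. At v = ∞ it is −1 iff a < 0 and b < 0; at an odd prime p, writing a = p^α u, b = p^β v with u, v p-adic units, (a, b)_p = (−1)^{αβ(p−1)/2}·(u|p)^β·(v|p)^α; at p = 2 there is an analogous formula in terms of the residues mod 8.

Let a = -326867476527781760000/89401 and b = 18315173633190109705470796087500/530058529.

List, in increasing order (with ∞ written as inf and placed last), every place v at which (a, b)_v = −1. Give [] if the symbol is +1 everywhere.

(a, b) ≡ (-731, 144115) mod (ℚ^×)²; places V = {2, 3, 5, 7, 11, 13, 17, 19, 23, 29, 37, 41, 43, ∞}.
(a,b)_13: α=-2, u≡10; β=-2, v≡3 (mod 13); (10|13)=+1, (3|13)=+1; sign (−1)^0·+1^-2·+1^-2 = +1.
(a,b)_∞: sgn(-731)=−, sgn(144115)=+, so +1.
(a,b)_3: α=0, u≡1; β=4, v≡1 (mod 3); (1|3)=+1, (1|3)=+1; sign (−1)^0·+1^4·+1^0 = +1.
(a,b)_17: α=1, u≡9; β=2, v≡3 (mod 17); (9|17)=+1, (3|17)=-1; sign (−1)^0·+1^2·-1^1 = -1.
(a,b)_19: α=2, u≡15; β=3, v≡17 (mod 19); (15|19)=-1, (17|19)=+1; sign (−1)^0·-1^3·+1^2 = -1.
(a,b)_43: α=1, u≡26; β=2, v≡12 (mod 43); (26|43)=-1, (12|43)=-1; sign (−1)^0·-1^2·-1^1 = -1.
(a,b)_11: α=0, u≡8; β=-2, v≡1 (mod 11); (8|11)=-1, (1|11)=+1; sign (−1)^0·-1^-2·+1^0 = +1.
(a,b)_7: α=0, u≡1; β=-2, v≡5 (mod 7); (1|7)=+1, (5|7)=-1; sign (−1)^0·+1^-2·-1^0 = +1.
(a,b)_41: α=2, u≡22; β=5, v≡34 (mod 41); (22|41)=-1, (34|41)=-1; sign (−1)^0·-1^5·-1^2 = -1.
(a,b)_2: α=10, β=2; u≡5, v≡3 (mod 8); ε(u)ε(v)=0·1, αω(v)=10·1, βω(u)=2·1; sum ≡ 0  ⇒  +1.
(a,b)_5: α=4, u≡4; β=5, v≡2 (mod 5); (4|5)=+1, (2|5)=-1; sign (−1)^0·+1^5·-1^4 = +1.
(a,b)_23: α=-2, u≡7; β=-2, v≡7 (mod 23); (7|23)=-1, (7|23)=-1; sign (−1)^0·-1^-2·-1^-2 = +1.
(a,b)_37: α=2, u≡4; β=3, v≡36 (mod 37); (4|37)=+1, (36|37)=+1; sign (−1)^0·+1^3·+1^2 = +1.
(a,b)_29: α=2, u≡20; β=2, v≡19 (mod 29); (20|29)=+1, (19|29)=-1; sign (−1)^0·+1^2·-1^2 = +1.
|Ram(-731, 144115)| = 4, even; anisotropic at {17, 19, 41, 43}.

[17, 19, 41, 43]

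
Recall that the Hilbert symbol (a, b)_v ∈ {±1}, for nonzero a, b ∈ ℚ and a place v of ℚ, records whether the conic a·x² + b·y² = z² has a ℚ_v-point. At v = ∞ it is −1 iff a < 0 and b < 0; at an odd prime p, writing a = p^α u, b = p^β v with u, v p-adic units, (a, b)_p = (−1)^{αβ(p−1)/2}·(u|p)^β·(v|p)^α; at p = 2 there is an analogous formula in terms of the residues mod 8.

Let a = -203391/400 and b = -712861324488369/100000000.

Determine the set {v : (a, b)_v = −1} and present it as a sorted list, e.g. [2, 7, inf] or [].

[31, inf]

Mod squares: a ≡ -31, b ≡ -1. Check v ∈ {∞, 2, 3, 5, 7, 31}.
v=2: v_2(a)=-4, v_2(b)=-8; units ≡ 1, 7 (mod 8); ε·ε+αω+βω = 0·1+-4·0+-8·0 ≡ 0  ⇒  (a,b)_2 = +1.
v=∞: -31 < 0 and -1 < 0  ⇒  (a,b)_∞ = -1.
v=5: a=5^-2·(≡4), b=5^-8·(≡1) mod 5; (4|5)=+1, (1|5)=+1; (−1)^{-2·-8·2}·(+1)^-8·(+1)^-2 = +1.
v=31: a=31^1·(≡17), b=31^4·(≡12) mod 31; (17|31)=-1, (12|31)=-1; (−1)^{1·4·15}·(-1)^4·(-1)^1 = -1.
v=3: a=3^8·(≡2), b=3^8·(≡2) mod 3; (2|3)=-1, (2|3)=-1; (−1)^{8·8·1}·(-1)^8·(-1)^8 = +1.
v=7: a=7^0·(≡1), b=7^6·(≡3) mod 7; (1|7)=+1, (3|7)=-1; (−1)^{0·6·3}·(+1)^6·(-1)^0 = +1.
Ram(-31, -1) = {31, ∞}; no ℚ_31-point on the conic.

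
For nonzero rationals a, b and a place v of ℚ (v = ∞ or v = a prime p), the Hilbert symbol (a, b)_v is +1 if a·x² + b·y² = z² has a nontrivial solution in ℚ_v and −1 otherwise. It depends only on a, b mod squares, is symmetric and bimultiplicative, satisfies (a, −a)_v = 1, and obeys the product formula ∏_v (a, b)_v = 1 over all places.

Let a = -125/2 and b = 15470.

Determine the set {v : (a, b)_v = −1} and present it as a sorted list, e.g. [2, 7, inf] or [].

Mod squares: a ≡ -10, b ≡ 15470. Check v ∈ {∞, 2, 5, 7, 13, 17}.
v=∞: -10 < 0 and 15470 > 0  ⇒  (a,b)_∞ = +1.
v=5: a=5^3·(≡2), b=5^1·(≡4) mod 5; (2|5)=-1, (4|5)=+1; (−1)^{3·1·2}·(-1)^1·(+1)^3 = -1.
v=2: v_2(a)=-1, v_2(b)=1; units ≡ 3, 7 (mod 8); ε·ε+αω+βω = 1·1+-1·0+1·1 ≡ 0  ⇒  (a,b)_2 = +1.
v=7: a=7^0·(≡4), b=7^1·(≡5) mod 7; (4|7)=+1, (5|7)=-1; (−1)^{0·1·3}·(+1)^1·(-1)^0 = +1.
v=13: a=13^0·(≡9), b=13^1·(≡7) mod 13; (9|13)=+1, (7|13)=-1; (−1)^{0·1·6}·(+1)^1·(-1)^0 = +1.
v=17: a=17^0·(≡14), b=17^1·(≡9) mod 17; (14|17)=-1, (9|17)=+1; (−1)^{0·1·8}·(-1)^1·(+1)^0 = -1.
(-10, 15470 / ℚ) ramifies at {5, 17}: a division algebra.

[5, 17]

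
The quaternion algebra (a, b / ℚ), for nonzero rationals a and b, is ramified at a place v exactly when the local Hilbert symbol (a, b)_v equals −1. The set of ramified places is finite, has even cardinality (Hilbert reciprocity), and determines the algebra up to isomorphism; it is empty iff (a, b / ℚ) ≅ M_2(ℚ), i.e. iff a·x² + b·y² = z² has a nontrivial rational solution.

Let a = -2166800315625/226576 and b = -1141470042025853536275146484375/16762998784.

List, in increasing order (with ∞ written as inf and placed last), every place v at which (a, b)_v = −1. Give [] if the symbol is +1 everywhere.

(a, b) ≡ (-3183545, -1038407) mod (ℚ^×)²; places V = {2, 3, 5, 7, 11, 17, 19, 23, 31, 41, 43, 47, ∞}.
(a,b)_31: α=1, u≡19; β=1, v≡9 (mod 31); (19|31)=+1, (9|31)=+1; sign (−1)^1·+1^1·+1^1 = -1.
(a,b)_17: α=-2, u≡12; β=-4, v≡2 (mod 17); (12|17)=-1, (2|17)=+1; sign (−1)^0·-1^-4·+1^-2 = +1.
(a,b)_2: α=-4, β=-12; u≡7, v≡1 (mod 8); ε(u)ε(v)=1·0, αω(v)=-4·0, βω(u)=-12·0; sum ≡ 0  ⇒  +1.
(a,b)_∞: sgn(-3183545)=−, sgn(-1038407)=−, so -1.
(a,b)_3: α=2, u≡1; β=6, v≡1 (mod 3); (1|3)=+1, (1|3)=+1; sign (−1)^0·+1^6·+1^2 = +1.
(a,b)_41: α=0, u≡37; β=1, v≡34 (mod 41); (37|41)=+1, (34|41)=-1; sign (−1)^0·+1^1·-1^0 = +1.
(a,b)_5: α=5, u≡4; β=12, v≡3 (mod 5); (4|5)=+1, (3|5)=-1; sign (−1)^0·+1^12·-1^5 = -1.
(a,b)_7: α=-2, u≡5; β=-2, v≡1 (mod 7); (5|7)=-1, (1|7)=+1; sign (−1)^0·-1^-2·+1^-2 = +1.
(a,b)_43: α=0, u≡7; β=1, v≡4 (mod 43); (7|43)=-1, (4|43)=+1; sign (−1)^0·-1^1·+1^0 = -1.
(a,b)_11: α=2, u≡4; β=4, v≡3 (mod 11); (4|11)=+1, (3|11)=+1; sign (−1)^0·+1^4·+1^2 = +1.
(a,b)_19: α=1, u≡4; β=3, v≡8 (mod 19); (4|19)=+1, (8|19)=-1; sign (−1)^1·+1^3·-1^1 = +1.
(a,b)_47: α=1, u≡43; β=2, v≡41 (mod 47); (43|47)=-1, (41|47)=-1; sign (−1)^0·-1^2·-1^1 = -1.
(a,b)_23: α=1, u≡20; β=2, v≡5 (mod 23); (20|23)=-1, (5|23)=-1; sign (−1)^0·-1^2·-1^1 = -1.
|Ram(-3183545, -1038407)| = 6, even; anisotropic at {5, 23, 31, 43, 47, ∞}.

[5, 23, 31, 43, 47, inf]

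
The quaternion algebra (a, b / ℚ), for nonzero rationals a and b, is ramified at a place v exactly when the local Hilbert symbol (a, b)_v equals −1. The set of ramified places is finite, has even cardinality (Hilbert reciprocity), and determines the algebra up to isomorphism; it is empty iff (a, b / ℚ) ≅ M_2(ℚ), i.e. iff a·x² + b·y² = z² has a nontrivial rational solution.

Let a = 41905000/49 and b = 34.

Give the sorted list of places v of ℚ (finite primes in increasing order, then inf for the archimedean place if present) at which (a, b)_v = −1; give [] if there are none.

[2, 17]

Mod squares: a ≡ 58, b ≡ 34. Check v ∈ {∞, 2, 5, 7, 17, 29}.
v=17: a=17^2·(≡5), b=17^1·(≡2) mod 17; (5|17)=-1, (2|17)=+1; (−1)^{2·1·8}·(-1)^1·(+1)^2 = -1.
v=∞: 58 > 0 and 34 > 0  ⇒  (a,b)_∞ = +1.
v=5: a=5^4·(≡2), b=5^0·(≡4) mod 5; (2|5)=-1, (4|5)=+1; (−1)^{4·0·2}·(-1)^0·(+1)^4 = +1.
v=29: a=29^1·(≡11), b=29^0·(≡5) mod 29; (11|29)=-1, (5|29)=+1; (−1)^{1·0·14}·(-1)^0·(+1)^1 = +1.
v=7: a=7^-2·(≡4), b=7^0·(≡6) mod 7; (4|7)=+1, (6|7)=-1; (−1)^{-2·0·3}·(+1)^0·(-1)^-2 = +1.
v=2: v_2(a)=3, v_2(b)=1; units ≡ 5, 1 (mod 8); ε·ε+αω+βω = 0·0+3·0+1·1 ≡ 1  ⇒  (a,b)_2 = -1.
Ram(58, 34) = {2, 17}; no ℚ_2-point on the conic.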